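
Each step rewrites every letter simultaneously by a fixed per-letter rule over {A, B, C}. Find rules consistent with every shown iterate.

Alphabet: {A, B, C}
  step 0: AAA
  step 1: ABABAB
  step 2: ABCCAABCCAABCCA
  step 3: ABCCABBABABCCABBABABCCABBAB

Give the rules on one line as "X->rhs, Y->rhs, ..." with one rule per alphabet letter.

  step 2 ⇒ step 3: ABCCAABCCAABCCA ⇒ AB·CCA·B·B·AB·AB·CCA·B·B·AB·AB·CCA·B·B·AB
    A ↦ AB
    B ↦ CCA
    C ↦ B

A->AB, B->CCA, C->B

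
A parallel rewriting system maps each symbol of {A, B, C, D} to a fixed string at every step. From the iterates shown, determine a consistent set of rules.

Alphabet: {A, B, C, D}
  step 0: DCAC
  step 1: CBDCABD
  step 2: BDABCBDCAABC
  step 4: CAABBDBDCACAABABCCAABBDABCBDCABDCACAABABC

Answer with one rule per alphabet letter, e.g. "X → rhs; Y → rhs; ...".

A->CA, B->AB, C->BD, D->C

  step 1 ⇒ step 2: CBDCABD ⇒ BD·AB·C·BD·CA·AB·C
    A ↦ CA
    B ↦ AB
    C ↦ BD
    D ↦ C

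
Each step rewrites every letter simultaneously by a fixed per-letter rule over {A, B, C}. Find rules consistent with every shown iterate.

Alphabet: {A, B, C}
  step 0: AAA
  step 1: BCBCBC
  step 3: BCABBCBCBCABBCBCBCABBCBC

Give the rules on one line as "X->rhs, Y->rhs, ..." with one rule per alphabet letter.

A->BC, B->AB, C->AA

  step 0 ⇒ step 1: AAA ⇒ BC·BC·BC
    A ↦ BC
    B ↦ AB  (constrained at step 1)
    C ↦ AA  (constrained at step 1)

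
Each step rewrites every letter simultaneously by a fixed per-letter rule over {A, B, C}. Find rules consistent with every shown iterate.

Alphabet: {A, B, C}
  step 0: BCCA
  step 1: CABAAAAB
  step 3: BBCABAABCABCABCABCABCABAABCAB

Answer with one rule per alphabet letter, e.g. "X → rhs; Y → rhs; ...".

A->B, B->CAB, C->AA

  step 0 ⇒ step 1: BCCA ⇒ CAB·AA·AA·B
    A ↦ B
    B ↦ CAB
    C ↦ AA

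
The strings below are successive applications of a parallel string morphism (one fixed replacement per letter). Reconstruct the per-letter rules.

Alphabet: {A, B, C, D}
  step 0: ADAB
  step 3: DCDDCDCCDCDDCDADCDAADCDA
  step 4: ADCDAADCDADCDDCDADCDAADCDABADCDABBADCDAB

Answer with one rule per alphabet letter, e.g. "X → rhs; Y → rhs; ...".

A->B, B->CC, C->DCD, D->A

  step 3 ⇒ step 4: DCDDCDCCDCDDCDADCDAADCDA ⇒ A·DCD·A·A·DCD·A·DCD·DCD·A·DCD·A·A·DCD·A·B·A·DCD·A·B·B·A·DCD·A·B
    A ↦ B
    C ↦ DCD
    D ↦ A
    B ↦ CC  (constrained at step 0)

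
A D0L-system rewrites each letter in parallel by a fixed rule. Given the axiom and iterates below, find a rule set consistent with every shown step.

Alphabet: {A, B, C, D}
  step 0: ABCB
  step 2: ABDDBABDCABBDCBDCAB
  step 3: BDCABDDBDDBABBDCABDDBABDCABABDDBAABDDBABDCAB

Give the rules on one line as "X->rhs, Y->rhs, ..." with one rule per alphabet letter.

A->BDC, B->AB, C->A, D->DDB

  step 2 ⇒ step 3: ABDDBABDCABBDCBDCAB ⇒ BDC·AB·DDB·DDB·AB·BDC·AB·DDB·A·BDC·AB·AB·DDB·A·AB·DDB·A·BDC·AB
    A ↦ BDC
    B ↦ AB
    C ↦ A
    D ↦ DDB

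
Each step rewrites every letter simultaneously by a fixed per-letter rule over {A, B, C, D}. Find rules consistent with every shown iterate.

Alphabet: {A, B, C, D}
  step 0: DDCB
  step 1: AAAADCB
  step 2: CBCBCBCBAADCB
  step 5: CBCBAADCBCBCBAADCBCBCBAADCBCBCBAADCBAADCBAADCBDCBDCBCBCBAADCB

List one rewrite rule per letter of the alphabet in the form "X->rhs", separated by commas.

A->CB, B->CB, C->D, D->AA

  step 1 ⇒ step 2: AAAADCB ⇒ CB·CB·CB·CB·AA·D·CB
    A ↦ CB
    B ↦ CB
    C ↦ D
    D ↦ AA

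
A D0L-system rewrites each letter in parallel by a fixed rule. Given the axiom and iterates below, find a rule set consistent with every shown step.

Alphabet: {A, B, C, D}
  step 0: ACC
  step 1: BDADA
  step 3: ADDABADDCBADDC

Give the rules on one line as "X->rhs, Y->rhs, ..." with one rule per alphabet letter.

  step 0 ⇒ step 1: ACC ⇒ B·DA·DA
    A ↦ B
    C ↦ DA
    B ↦ DC  (constrained at step 1)
    D ↦ AD  (constrained at step 1)

A->B, B->DC, C->DA, D->AD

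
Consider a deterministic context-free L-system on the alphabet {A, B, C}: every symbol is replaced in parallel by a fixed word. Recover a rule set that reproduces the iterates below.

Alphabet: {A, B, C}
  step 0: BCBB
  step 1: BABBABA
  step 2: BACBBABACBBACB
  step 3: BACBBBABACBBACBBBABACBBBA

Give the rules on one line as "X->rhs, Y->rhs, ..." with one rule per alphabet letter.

A->CB, B->BA, C->B

  step 2 ⇒ step 3: BACBBABACBBACB ⇒ BA·CB·B·BA·BA·CB·BA·CB·B·BA·BA·CB·B·BA
    A ↦ CB
    B ↦ BA
    C ↦ B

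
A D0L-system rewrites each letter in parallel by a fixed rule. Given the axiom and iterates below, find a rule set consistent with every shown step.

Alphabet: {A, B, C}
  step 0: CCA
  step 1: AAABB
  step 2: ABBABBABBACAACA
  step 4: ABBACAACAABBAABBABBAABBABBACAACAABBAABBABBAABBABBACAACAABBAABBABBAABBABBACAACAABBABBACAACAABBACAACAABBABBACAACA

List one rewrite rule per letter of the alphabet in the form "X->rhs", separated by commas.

A->ABB, B->ACA, C->A

  step 1 ⇒ step 2: AAABB ⇒ ABB·ABB·ABB·ACA·ACA
    A ↦ ABB
    B ↦ ACA
  step 0 ⇒ step 1: CCA ⇒ A·A·ABB
    C ↦ A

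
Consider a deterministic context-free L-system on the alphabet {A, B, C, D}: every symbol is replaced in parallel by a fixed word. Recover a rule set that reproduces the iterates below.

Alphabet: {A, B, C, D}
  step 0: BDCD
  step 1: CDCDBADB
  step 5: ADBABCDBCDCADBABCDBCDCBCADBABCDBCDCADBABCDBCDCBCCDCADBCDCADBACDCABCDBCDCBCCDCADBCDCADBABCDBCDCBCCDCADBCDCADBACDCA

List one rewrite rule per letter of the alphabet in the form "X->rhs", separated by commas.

A->BC, B->CDC, C->A, D->DB

  step 0 ⇒ step 1: BDCD ⇒ CDC·DB·A·DB
    B ↦ CDC
    C ↦ A
    D ↦ DB
    A ↦ BC  (constrained at step 1)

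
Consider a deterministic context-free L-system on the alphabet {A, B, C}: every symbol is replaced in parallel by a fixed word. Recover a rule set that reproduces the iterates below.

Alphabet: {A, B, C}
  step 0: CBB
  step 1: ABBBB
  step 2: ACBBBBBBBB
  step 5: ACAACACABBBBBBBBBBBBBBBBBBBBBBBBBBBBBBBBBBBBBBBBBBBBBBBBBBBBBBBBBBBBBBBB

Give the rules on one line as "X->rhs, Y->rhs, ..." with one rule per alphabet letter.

A->AC, B->BB, C->A

  step 1 ⇒ step 2: ABBBB ⇒ AC·BB·BB·BB·BB
    A ↦ AC
    B ↦ BB
  step 0 ⇒ step 1: CBB ⇒ A·BB·BB
    C ↦ A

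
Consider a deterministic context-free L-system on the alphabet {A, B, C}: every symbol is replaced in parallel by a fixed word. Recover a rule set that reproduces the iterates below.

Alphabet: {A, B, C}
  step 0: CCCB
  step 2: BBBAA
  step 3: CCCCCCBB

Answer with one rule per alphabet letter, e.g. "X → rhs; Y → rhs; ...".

  step 2 ⇒ step 3: BBBAA ⇒ CC·CC·CC·B·B
    A ↦ B
    B ↦ CC
    C ↦ A  (constrained at step 0)

A->B, B->CC, C->A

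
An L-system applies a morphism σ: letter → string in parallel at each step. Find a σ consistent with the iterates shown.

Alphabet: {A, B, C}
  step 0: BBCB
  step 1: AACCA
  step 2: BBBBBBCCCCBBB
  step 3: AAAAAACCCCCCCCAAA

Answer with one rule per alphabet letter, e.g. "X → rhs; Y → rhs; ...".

A->BBB, B->A, C->CC

  step 2 ⇒ step 3: BBBBBBCCCCBBB ⇒ A·A·A·A·A·A·CC·CC·CC·CC·A·A·A
    B ↦ A
    C ↦ CC
  step 1 ⇒ step 2: AACCA ⇒ BBB·BBB·CC·CC·BBB
    A ↦ BBB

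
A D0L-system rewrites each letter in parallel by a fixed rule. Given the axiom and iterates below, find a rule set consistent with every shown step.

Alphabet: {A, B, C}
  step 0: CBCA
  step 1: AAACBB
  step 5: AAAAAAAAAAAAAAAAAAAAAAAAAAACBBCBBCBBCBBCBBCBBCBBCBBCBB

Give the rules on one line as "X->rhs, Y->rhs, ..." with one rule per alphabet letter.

A->CBB, B->A, C->A

  step 0 ⇒ step 1: CBCA ⇒ A·A·A·CBB
    A ↦ CBB
    B ↦ A
    C ↦ A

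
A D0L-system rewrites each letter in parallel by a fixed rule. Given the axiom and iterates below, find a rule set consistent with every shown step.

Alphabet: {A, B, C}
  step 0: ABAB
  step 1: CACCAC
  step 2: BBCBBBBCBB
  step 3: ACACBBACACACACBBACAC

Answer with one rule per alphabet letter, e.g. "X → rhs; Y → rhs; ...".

  step 2 ⇒ step 3: BBCBBBBCBB ⇒ AC·AC·BB·AC·AC·AC·AC·BB·AC·AC
    B ↦ AC
    C ↦ BB
  step 0 ⇒ step 1: ABAB ⇒ C·AC·C·AC
    A ↦ C

A->C, B->AC, C->BB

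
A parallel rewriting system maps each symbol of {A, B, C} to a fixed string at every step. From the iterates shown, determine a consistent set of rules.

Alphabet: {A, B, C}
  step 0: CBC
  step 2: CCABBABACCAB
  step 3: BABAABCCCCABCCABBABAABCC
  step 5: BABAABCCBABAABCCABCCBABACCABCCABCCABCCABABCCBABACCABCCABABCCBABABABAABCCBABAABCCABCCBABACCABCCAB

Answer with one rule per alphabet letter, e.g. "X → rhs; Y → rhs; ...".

A->AB, B->CC, C->BA

  step 2 ⇒ step 3: CCABBABACCAB ⇒ BA·BA·AB·CC·CC·AB·CC·AB·BA·BA·AB·CC
    A ↦ AB
    B ↦ CC
    C ↦ BA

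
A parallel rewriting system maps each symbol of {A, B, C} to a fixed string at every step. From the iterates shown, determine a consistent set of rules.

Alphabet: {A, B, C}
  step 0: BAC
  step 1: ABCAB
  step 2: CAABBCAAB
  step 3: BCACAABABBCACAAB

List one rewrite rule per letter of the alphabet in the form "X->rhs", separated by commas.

  step 2 ⇒ step 3: CAABBCAAB ⇒ B·CA·CA·AB·AB·B·CA·CA·AB
    A ↦ CA
    B ↦ AB
    C ↦ B

A->CA, B->AB, C->B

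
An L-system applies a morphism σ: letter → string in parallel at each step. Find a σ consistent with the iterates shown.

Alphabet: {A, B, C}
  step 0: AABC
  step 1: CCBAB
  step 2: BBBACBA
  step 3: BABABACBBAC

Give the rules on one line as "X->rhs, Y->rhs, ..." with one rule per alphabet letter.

  step 2 ⇒ step 3: BBBACBA ⇒ BA·BA·BA·C·B·BA·C
    A ↦ C
    B ↦ BA
    C ↦ B

A->C, B->BA, C->B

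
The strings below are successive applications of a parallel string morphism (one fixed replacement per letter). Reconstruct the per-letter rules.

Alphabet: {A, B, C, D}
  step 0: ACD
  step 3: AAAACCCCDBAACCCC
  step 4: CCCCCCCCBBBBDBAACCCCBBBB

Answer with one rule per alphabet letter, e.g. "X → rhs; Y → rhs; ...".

  step 3 ⇒ step 4: AAAACCCCDBAACCCC ⇒ CC·CC·CC·CC·B·B·B·B·DB·AA·CC·CC·B·B·B·B
    A ↦ CC
    B ↦ AA
    C ↦ B
    D ↦ DB

A->CC, B->AA, C->B, D->DB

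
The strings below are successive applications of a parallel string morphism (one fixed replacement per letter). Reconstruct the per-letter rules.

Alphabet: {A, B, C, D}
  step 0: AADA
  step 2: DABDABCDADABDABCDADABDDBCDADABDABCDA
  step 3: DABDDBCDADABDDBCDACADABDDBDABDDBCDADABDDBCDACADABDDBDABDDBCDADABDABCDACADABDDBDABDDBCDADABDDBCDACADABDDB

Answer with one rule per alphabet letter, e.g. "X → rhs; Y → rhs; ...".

A->DDB, B->CDA, C->CA, D->DAB

  step 2 ⇒ step 3: DABDABCDADABDABCDADABDDBCDADABDABCDA ⇒ DAB·DDB·CDA·DAB·DDB·CDA·CA·DAB·DDB·DAB·DDB·CDA·DAB·DDB·CDA·CA·DAB·DDB·DAB·DDB·CDA·DAB·DAB·CDA·CA·DAB·DDB·DAB·DDB·CDA·DAB·DDB·CDA·CA·DAB·DDB
    A ↦ DDB
    B ↦ CDA
    C ↦ CA
    D ↦ DAB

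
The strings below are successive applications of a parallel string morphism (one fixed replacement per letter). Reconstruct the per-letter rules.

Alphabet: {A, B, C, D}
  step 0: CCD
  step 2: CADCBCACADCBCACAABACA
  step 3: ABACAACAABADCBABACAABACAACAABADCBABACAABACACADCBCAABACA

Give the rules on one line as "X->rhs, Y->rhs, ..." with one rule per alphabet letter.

  step 2 ⇒ step 3: CADCBCACADCBCACAABACA ⇒ ABA·CA·ACA·ABA·DCB·ABA·CA·ABA·CA·ACA·ABA·DCB·ABA·CA·ABA·CA·CA·DCB·CA·ABA·CA
    A ↦ CA
    B ↦ DCB
    C ↦ ABA
    D ↦ ACA

A->CA, B->DCB, C->ABA, D->ACA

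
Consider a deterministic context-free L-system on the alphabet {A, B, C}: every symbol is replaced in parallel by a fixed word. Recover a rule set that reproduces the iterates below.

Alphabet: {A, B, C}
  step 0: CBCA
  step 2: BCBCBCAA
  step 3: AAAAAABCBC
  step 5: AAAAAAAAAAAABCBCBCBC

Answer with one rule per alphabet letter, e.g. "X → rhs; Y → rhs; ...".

A->BC, B->A, C->A

  step 2 ⇒ step 3: BCBCBCAA ⇒ A·A·A·A·A·A·BC·BC
    A ↦ BC
    B ↦ A
    C ↦ A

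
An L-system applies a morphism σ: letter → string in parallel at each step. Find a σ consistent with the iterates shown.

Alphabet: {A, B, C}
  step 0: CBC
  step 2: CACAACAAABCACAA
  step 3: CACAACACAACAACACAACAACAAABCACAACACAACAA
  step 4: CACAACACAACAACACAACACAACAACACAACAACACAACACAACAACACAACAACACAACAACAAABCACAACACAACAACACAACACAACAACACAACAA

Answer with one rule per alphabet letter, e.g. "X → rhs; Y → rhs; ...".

A->CAA, B->AB, C->CA

  step 3 ⇒ step 4: CACAACACAACAACACAACAACAAABCACAACACAACAA ⇒ CA·CAA·CA·CAA·CAA·CA·CAA·CA·CAA·CAA·CA·CAA·CAA·CA·CAA·CA·CAA·CAA·CA·CAA·CAA·CA·CAA·CAA·CAA·AB·CA·CAA·CA·CAA·CAA·CA·CAA·CA·CAA·CAA·CA·CAA·CAA
    A ↦ CAA
    B ↦ AB
    C ↦ CA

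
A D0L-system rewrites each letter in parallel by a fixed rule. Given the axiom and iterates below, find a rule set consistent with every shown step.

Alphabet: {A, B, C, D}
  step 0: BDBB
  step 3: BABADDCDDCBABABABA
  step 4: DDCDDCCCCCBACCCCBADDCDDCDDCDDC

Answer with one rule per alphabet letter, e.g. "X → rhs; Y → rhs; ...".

  step 3 ⇒ step 4: BABADDCDDCBABABABA ⇒ D·DC·D·DC·CC·CC·BA·CC·CC·BA·D·DC·D·DC·D·DC·D·DC
    A ↦ DC
    B ↦ D
    C ↦ BA
    D ↦ CC

A->DC, B->D, C->BA, D->CC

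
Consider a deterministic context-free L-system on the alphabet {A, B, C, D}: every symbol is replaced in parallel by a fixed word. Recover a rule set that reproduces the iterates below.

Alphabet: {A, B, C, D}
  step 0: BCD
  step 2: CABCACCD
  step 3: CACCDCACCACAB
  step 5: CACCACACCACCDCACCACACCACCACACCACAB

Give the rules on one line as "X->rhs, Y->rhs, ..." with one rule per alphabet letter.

A->C, B->CD, C->CA, D->B

  step 2 ⇒ step 3: CABCACCD ⇒ CA·C·CD·CA·C·CA·CA·B
    A ↦ C
    B ↦ CD
    C ↦ CA
    D ↦ B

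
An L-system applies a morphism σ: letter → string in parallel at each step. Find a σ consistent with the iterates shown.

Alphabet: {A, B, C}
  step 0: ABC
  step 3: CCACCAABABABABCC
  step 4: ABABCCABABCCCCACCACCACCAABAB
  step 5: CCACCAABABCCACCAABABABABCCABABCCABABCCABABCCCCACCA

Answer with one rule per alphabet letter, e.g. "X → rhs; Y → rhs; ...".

  step 4 ⇒ step 5: ABABCCABABCCCCACCACCACCAABAB ⇒ CC·A·CC·A·AB·AB·CC·A·CC·A·AB·AB·AB·AB·CC·AB·AB·CC·AB·AB·CC·AB·AB·CC·CC·A·CC·A
    A ↦ CC
    B ↦ A
    C ↦ AB

A->CC, B->A, C->AB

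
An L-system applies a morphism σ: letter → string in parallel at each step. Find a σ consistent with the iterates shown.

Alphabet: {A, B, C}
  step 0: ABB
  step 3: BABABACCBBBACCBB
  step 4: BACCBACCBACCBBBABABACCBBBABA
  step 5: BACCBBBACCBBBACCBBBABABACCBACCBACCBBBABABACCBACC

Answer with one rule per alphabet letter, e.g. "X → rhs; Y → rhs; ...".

A->CC, B->BA, C->B

  step 4 ⇒ step 5: BACCBACCBACCBBBABABACCBBBABA ⇒ BA·CC·B·B·BA·CC·B·B·BA·CC·B·B·BA·BA·BA·CC·BA·CC·BA·CC·B·B·BA·BA·BA·CC·BA·CC
    A ↦ CC
    B ↦ BA
    C ↦ B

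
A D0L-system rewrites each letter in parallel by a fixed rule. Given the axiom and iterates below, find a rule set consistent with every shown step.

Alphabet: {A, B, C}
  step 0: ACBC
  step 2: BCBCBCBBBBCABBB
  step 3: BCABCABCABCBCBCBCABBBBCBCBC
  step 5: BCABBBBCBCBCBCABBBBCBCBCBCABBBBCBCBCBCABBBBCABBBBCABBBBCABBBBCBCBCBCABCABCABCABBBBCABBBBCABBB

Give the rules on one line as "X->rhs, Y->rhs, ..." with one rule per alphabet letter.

A->BBB, B->BC, C->A

  step 2 ⇒ step 3: BCBCBCBBBBCABBB ⇒ BC·A·BC·A·BC·A·BC·BC·BC·BC·A·BBB·BC·BC·BC
    A ↦ BBB
    B ↦ BC
    C ↦ A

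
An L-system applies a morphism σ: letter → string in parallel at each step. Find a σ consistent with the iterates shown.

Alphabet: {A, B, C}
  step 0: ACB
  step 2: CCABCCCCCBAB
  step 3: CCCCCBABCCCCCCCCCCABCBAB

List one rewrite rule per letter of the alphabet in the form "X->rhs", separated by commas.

  step 2 ⇒ step 3: CCABCCCCCBAB ⇒ CC·CC·CB·AB·CC·CC·CC·CC·CC·AB·CB·AB
    A ↦ CB
    B ↦ AB
    C ↦ CC

A->CB, B->AB, C->CC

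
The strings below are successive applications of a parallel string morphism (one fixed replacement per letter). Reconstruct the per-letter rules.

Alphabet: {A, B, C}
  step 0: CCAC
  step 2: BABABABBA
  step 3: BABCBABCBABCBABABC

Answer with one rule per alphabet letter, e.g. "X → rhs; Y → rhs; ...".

  step 2 ⇒ step 3: BABABABBA ⇒ BA·BC·BA·BC·BA·BC·BA·BA·BC
    A ↦ BC
    B ↦ BA
    C ↦ B  (constrained at step 0)

A->BC, B->BA, C->B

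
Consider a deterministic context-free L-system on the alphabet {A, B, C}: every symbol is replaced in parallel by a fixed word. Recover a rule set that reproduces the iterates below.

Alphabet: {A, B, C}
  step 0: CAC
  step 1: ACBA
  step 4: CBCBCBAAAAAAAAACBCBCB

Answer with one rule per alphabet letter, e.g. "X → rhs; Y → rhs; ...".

A->CB, B->AA, C->A

  step 0 ⇒ step 1: CAC ⇒ A·CB·A
    A ↦ CB
    C ↦ A
    B ↦ AA  (constrained at step 1)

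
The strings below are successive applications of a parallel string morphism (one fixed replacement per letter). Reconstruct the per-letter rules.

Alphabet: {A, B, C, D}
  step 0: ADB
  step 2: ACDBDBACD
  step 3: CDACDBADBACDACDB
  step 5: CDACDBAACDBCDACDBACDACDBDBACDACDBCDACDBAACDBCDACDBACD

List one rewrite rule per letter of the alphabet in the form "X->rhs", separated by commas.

  step 2 ⇒ step 3: ACDBDBACD ⇒ CD·AC·DB·A·DB·A·CD·AC·DB
    A ↦ CD
    B ↦ A
    C ↦ AC
    D ↦ DB

A->CD, B->A, C->AC, D->DB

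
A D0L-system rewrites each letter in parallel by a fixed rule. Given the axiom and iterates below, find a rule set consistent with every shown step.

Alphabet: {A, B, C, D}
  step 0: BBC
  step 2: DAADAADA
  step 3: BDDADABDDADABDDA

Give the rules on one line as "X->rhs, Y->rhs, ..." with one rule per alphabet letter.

  step 2 ⇒ step 3: DAADAADA ⇒ BD·DA·DA·BD·DA·DA·BD·DA
    A ↦ DA
    D ↦ BD
    B ↦ AC  (constrained at step 0)
    C ↦ A  (constrained at step 0)

A->DA, B->AC, C->A, D->BD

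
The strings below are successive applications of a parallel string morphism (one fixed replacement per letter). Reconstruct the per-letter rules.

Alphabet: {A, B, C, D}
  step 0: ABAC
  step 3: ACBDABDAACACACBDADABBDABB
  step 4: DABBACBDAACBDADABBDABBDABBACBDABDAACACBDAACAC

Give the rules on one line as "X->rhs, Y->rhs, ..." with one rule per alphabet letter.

  step 3 ⇒ step 4: ACBDABDAACACACBDADABBDABB ⇒ DA·BB·AC·B·DA·AC·B·DA·DA·BB·DA·BB·DA·BB·AC·B·DA·B·DA·AC·AC·B·DA·AC·AC
    A ↦ DA
    B ↦ AC
    C ↦ BB
    D ↦ B

A->DA, B->AC, C->BB, D->B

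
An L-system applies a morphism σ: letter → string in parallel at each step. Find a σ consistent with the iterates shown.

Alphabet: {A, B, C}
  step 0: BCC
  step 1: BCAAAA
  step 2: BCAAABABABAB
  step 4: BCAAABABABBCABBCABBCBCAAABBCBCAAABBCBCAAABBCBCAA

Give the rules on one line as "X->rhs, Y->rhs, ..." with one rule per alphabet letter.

  step 1 ⇒ step 2: BCAAAA ⇒ BC·AA·AB·AB·AB·AB
    A ↦ AB
    B ↦ BC
    C ↦ AA

A->AB, B->BC, C->AA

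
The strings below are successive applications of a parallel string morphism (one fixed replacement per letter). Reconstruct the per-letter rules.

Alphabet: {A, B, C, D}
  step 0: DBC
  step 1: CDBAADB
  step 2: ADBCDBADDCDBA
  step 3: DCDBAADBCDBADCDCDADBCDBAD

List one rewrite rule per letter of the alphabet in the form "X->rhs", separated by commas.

A->D, B->BA, C->ADB, D->CD

  step 2 ⇒ step 3: ADBCDBADDCDBA ⇒ D·CD·BA·ADB·CD·BA·D·CD·CD·ADB·CD·BA·D
    A ↦ D
    B ↦ BA
    C ↦ ADB
    D ↦ CD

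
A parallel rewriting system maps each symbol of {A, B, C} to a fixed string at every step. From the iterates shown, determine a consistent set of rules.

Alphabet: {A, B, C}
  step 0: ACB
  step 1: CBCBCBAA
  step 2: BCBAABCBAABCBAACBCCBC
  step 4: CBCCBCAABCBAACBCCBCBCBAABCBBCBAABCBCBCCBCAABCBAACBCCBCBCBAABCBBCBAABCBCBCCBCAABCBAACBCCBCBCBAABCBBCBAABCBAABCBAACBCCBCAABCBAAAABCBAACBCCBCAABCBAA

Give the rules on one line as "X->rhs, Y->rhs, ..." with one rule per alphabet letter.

A->CBC, B->AA, C->BCB

  step 1 ⇒ step 2: CBCBCBAA ⇒ BCB·AA·BCB·AA·BCB·AA·CBC·CBC
    A ↦ CBC
    B ↦ AA
    C ↦ BCB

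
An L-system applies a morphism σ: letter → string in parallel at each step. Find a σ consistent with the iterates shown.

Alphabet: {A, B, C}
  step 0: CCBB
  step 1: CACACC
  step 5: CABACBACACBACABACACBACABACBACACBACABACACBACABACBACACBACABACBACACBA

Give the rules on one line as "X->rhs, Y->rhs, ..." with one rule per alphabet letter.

  step 0 ⇒ step 1: CCBB ⇒ CA·CA·C·C
    B ↦ C
    C ↦ CA
    A ↦ BA  (constrained at step 1)

A->BA, B->C, C->CA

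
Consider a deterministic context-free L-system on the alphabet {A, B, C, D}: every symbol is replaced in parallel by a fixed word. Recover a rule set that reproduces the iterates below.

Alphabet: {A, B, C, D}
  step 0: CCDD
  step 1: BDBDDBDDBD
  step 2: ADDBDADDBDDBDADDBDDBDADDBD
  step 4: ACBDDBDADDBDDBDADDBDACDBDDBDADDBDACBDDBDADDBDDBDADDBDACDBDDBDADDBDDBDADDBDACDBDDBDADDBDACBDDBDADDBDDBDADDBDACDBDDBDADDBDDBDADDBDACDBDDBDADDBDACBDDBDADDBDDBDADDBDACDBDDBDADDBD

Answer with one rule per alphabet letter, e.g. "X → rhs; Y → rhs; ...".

  step 1 ⇒ step 2: BDBDDBDDBD ⇒ AD·DBD·AD·DBD·DBD·AD·DBD·DBD·AD·DBD
    B ↦ AD
    D ↦ DBD
    A ↦ AC  (constrained at step 2)
  step 0 ⇒ step 1: CCDD ⇒ BD·BD·DBD·DBD
    C ↦ BD

A->AC, B->AD, C->BD, D->DBD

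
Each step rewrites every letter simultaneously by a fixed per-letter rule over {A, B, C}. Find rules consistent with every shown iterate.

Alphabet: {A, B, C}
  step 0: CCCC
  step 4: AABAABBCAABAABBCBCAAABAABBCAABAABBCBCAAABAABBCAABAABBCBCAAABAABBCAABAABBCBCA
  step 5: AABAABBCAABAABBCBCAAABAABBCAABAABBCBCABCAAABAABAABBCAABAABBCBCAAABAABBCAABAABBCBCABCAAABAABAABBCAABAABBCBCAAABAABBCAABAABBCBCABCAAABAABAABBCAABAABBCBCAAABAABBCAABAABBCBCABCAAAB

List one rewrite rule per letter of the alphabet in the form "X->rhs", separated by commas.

  step 4 ⇒ step 5: AABAABBCAABAABBCBCAAABAABBCAABAABBCBCAAABAABBCAABAABBCBCAAABAABBCAABAABBCBCA ⇒ AAB·AAB·BC·AAB·AAB·BC·BC·A·AAB·AAB·BC·AAB·AAB·BC·BC·A·BC·A·AAB·AAB·AAB·BC·AAB·AAB·BC·BC·A·AAB·AAB·BC·AAB·AAB·BC·BC·A·BC·A·AAB·AAB·AAB·BC·AAB·AAB·BC·BC·A·AAB·AAB·BC·AAB·AAB·BC·BC·A·BC·A·AAB·AAB·AAB·BC·AAB·AAB·BC·BC·A·AAB·AAB·BC·AAB·AAB·BC·BC·A·BC·A·AAB
    A ↦ AAB
    B ↦ BC
    C ↦ A

A->AAB, B->BC, C->A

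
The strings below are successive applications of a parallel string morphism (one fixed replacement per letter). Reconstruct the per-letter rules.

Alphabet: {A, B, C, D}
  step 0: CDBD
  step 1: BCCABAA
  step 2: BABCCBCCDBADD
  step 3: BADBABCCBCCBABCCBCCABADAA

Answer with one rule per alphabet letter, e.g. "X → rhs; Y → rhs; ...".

  step 2 ⇒ step 3: BABCCBCCDBADD ⇒ BA·D·BA·BCC·BCC·BA·BCC·BCC·A·BA·D·A·A
    A ↦ D
    B ↦ BA
    C ↦ BCC
    D ↦ A

A->D, B->BA, C->BCC, D->A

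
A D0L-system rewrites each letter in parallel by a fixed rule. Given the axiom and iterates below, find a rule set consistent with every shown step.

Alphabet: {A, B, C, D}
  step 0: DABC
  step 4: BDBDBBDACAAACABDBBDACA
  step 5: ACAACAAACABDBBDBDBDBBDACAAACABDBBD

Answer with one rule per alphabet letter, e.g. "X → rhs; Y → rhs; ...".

  step 4 ⇒ step 5: BDBDBBDACAAACABDBBDACA ⇒ A·CA·A·CA·A·A·CA·BD·B·BD·BD·BD·B·BD·A·CA·A·A·CA·BD·B·BD
    A ↦ BD
    B ↦ A
    C ↦ B
    D ↦ CA

A->BD, B->A, C->B, D->CA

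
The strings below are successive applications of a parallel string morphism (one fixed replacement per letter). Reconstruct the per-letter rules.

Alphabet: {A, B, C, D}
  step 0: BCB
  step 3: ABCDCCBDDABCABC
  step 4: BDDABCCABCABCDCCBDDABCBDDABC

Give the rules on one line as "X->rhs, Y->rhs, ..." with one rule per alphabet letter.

A->BD, B->D, C->ABC, D->C

  step 3 ⇒ step 4: ABCDCCBDDABCABC ⇒ BD·D·ABC·C·ABC·ABC·D·C·C·BD·D·ABC·BD·D·ABC
    A ↦ BD
    B ↦ D
    C ↦ ABC
    D ↦ C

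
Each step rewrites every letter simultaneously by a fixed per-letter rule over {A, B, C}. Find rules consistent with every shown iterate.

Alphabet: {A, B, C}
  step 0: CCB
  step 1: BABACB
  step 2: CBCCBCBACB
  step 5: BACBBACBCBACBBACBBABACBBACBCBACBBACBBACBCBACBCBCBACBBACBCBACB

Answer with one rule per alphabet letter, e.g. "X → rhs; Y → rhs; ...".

A->C, B->CB, C->BA

  step 1 ⇒ step 2: BABACB ⇒ CB·C·CB·C·BA·CB
    A ↦ C
    B ↦ CB
    C ↦ BA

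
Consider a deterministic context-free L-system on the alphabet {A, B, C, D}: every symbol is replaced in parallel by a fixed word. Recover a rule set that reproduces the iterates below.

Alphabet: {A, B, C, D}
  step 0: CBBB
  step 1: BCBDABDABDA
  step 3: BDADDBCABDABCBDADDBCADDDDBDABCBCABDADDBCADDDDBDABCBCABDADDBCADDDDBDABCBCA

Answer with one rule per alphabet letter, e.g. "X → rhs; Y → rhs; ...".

  step 0 ⇒ step 1: CBBB ⇒ BC·BDA·BDA·BDA
    B ↦ BDA
    C ↦ BC
    A ↦ BCA  (constrained at step 1)
    D ↦ DD  (constrained at step 1)

A->BCA, B->BDA, C->BC, D->DD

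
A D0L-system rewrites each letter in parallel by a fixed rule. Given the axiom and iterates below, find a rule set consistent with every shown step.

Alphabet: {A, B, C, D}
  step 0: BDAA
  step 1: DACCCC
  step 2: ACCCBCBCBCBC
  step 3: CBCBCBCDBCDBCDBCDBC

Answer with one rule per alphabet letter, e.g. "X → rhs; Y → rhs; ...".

  step 2 ⇒ step 3: ACCCBCBCBCBC ⇒ C·BC·BC·BC·D·BC·D·BC·D·BC·D·BC
    A ↦ C
    B ↦ D
    C ↦ BC
  step 0 ⇒ step 1: BDAA ⇒ D·ACC·C·C
    D ↦ ACC

A->C, B->D, C->BC, D->ACC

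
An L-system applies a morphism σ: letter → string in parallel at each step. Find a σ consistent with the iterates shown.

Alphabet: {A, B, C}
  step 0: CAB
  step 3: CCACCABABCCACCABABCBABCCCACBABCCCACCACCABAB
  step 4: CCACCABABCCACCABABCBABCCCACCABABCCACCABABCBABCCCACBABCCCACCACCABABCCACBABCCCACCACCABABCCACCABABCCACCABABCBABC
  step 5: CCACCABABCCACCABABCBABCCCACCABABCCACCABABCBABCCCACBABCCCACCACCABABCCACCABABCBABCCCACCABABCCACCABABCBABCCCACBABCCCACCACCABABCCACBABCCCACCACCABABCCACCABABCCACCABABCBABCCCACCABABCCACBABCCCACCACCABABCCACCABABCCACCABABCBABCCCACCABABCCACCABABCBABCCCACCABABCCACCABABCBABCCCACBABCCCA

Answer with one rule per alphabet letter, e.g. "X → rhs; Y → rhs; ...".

A->BAB, B->C, C->CCA

  step 4 ⇒ step 5: CCACCABABCCACCABABCBABCCCACCABABCCACCABABCBABCCCACBABCCCACCACCABABCCACBABCCCACCACCABABCCACCABABCCACCABABCBABC ⇒ CCA·CCA·BAB·CCA·CCA·BAB·C·BAB·C·CCA·CCA·BAB·CCA·CCA·BAB·C·BAB·C·CCA·C·BAB·C·CCA·CCA·CCA·BAB·CCA·CCA·BAB·C·BAB·C·CCA·CCA·BAB·CCA·CCA·BAB·C·BAB·C·CCA·C·BAB·C·CCA·CCA·CCA·BAB·CCA·C·BAB·C·CCA·CCA·CCA·BAB·CCA·CCA·BAB·CCA·CCA·BAB·C·BAB·C·CCA·CCA·BAB·CCA·C·BAB·C·CCA·CCA·CCA·BAB·CCA·CCA·BAB·CCA·CCA·BAB·C·BAB·C·CCA·CCA·BAB·CCA·CCA·BAB·C·BAB·C·CCA·CCA·BAB·CCA·CCA·BAB·C·BAB·C·CCA·C·BAB·C·CCA
    A ↦ BAB
    B ↦ C
    C ↦ CCA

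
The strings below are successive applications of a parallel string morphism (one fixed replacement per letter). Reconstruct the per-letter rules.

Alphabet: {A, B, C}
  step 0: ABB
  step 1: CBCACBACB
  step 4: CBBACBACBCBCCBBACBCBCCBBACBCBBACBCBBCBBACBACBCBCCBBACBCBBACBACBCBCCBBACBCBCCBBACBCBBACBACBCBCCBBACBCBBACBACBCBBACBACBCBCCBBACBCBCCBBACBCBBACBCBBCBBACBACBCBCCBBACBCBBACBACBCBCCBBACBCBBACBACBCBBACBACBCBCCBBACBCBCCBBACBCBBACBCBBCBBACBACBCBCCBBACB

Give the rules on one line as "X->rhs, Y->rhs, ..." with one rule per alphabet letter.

A->CBC, B->ACB, C->CBB

  step 0 ⇒ step 1: ABB ⇒ CBC·ACB·ACB
    A ↦ CBC
    B ↦ ACB
    C ↦ CBB  (constrained at step 1)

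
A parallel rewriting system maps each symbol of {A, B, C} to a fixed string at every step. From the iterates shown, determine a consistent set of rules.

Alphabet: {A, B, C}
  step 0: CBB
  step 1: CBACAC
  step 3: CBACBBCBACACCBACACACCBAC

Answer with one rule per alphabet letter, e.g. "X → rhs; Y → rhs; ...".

  step 0 ⇒ step 1: CBB ⇒ CB·AC·AC
    B ↦ AC
    C ↦ CB
    A ↦ BB  (constrained at step 1)

A->BB, B->AC, C->CB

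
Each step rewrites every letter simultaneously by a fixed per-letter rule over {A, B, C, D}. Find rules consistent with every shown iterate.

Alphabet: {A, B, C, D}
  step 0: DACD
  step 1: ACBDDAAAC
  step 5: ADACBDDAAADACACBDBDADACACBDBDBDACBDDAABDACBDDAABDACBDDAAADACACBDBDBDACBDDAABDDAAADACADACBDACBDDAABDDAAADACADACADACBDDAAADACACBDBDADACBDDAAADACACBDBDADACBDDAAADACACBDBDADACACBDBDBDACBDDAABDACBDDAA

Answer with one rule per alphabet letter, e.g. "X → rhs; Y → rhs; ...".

  step 0 ⇒ step 1: DACD ⇒ AC·BD·DAA·AC
    A ↦ BD
    C ↦ DAA
    D ↦ AC
    B ↦ AD  (constrained at step 1)

A->BD, B->AD, C->DAA, D->AC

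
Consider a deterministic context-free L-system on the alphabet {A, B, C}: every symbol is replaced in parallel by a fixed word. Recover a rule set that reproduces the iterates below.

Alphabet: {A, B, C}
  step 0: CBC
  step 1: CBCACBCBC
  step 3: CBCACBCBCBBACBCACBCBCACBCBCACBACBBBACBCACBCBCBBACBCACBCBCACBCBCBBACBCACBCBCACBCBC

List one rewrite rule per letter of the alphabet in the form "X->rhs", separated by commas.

  step 0 ⇒ step 1: CBC ⇒ CBC·ACB·CBC
    B ↦ ACB
    C ↦ CBC
    A ↦ BBA  (constrained at step 1)

A->BBA, B->ACB, C->CBC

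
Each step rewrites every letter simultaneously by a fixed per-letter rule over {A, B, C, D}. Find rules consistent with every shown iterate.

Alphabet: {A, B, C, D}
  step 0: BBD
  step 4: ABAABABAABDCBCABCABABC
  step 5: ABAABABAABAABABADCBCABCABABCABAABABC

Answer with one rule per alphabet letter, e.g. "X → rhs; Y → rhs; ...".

  step 4 ⇒ step 5: ABAABABAABDCBCABCABABC ⇒ AB·A·AB·AB·A·AB·A·AB·AB·A·DC·BC·A·BC·AB·A·BC·AB·A·AB·A·BC
    A ↦ AB
    B ↦ A
    C ↦ BC
    D ↦ DC

A->AB, B->A, C->BC, D->DC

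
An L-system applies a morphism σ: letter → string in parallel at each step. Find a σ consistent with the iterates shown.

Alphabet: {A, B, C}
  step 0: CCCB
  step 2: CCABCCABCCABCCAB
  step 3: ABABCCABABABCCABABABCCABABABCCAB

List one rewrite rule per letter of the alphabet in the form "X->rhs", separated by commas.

  step 2 ⇒ step 3: CCABCCABCCABCCAB ⇒ AB·AB·CC·AB·AB·AB·CC·AB·AB·AB·CC·AB·AB·AB·CC·AB
    A ↦ CC
    B ↦ AB
    C ↦ AB

A->CC, B->AB, C->AB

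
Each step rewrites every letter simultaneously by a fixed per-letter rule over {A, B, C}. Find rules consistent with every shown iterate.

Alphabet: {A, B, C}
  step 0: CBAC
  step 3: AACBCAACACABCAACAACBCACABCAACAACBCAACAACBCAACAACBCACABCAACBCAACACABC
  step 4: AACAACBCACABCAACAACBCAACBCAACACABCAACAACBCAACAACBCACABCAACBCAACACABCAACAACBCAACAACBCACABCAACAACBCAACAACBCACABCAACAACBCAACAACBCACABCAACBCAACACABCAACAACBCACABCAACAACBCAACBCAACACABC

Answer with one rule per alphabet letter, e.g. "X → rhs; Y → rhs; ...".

A->AAC, B->ACA, C->BC

  step 3 ⇒ step 4: AACBCAACACABCAACAACBCACABCAACAACBCAACAACBCAACAACBCACABCAACBCAACACABC ⇒ AAC·AAC·BC·ACA·BC·AAC·AAC·BC·AAC·BC·AAC·ACA·BC·AAC·AAC·BC·AAC·AAC·BC·ACA·BC·AAC·BC·AAC·ACA·BC·AAC·AAC·BC·AAC·AAC·BC·ACA·BC·AAC·AAC·BC·AAC·AAC·BC·ACA·BC·AAC·AAC·BC·AAC·AAC·BC·ACA·BC·AAC·BC·AAC·ACA·BC·AAC·AAC·BC·ACA·BC·AAC·AAC·BC·AAC·BC·AAC·ACA·BC
    A ↦ AAC
    B ↦ ACA
    C ↦ BC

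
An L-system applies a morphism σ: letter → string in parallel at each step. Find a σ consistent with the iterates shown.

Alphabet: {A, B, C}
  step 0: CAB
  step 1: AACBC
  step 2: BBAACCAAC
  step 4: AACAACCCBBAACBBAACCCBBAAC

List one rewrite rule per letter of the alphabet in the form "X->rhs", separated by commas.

  step 1 ⇒ step 2: AACBC ⇒ B·B·AAC·C·AAC
    A ↦ B
    B ↦ C
    C ↦ AAC

A->B, B->C, C->AAC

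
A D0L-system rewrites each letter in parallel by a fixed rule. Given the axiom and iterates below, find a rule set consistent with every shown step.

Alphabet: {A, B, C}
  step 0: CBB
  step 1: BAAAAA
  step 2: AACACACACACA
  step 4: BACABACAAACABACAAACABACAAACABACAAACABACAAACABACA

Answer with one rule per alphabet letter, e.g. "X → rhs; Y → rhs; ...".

  step 1 ⇒ step 2: BAAAAA ⇒ AA·CA·CA·CA·CA·CA
    A ↦ CA
    B ↦ AA
  step 0 ⇒ step 1: CBB ⇒ BA·AA·AA
    C ↦ BA

A->CA, B->AA, C->BA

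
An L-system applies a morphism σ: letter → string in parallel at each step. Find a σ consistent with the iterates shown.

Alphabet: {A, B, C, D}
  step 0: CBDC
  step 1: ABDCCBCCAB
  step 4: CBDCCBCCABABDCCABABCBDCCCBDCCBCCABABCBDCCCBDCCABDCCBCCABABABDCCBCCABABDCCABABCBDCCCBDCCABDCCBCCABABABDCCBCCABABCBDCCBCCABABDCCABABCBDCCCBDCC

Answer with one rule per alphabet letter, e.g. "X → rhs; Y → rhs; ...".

  step 0 ⇒ step 1: CBDC ⇒ AB·DCC·BCC·AB
    B ↦ DCC
    C ↦ AB
    D ↦ BCC
    A ↦ CB  (constrained at step 1)

A->CB, B->DCC, C->AB, D->BCC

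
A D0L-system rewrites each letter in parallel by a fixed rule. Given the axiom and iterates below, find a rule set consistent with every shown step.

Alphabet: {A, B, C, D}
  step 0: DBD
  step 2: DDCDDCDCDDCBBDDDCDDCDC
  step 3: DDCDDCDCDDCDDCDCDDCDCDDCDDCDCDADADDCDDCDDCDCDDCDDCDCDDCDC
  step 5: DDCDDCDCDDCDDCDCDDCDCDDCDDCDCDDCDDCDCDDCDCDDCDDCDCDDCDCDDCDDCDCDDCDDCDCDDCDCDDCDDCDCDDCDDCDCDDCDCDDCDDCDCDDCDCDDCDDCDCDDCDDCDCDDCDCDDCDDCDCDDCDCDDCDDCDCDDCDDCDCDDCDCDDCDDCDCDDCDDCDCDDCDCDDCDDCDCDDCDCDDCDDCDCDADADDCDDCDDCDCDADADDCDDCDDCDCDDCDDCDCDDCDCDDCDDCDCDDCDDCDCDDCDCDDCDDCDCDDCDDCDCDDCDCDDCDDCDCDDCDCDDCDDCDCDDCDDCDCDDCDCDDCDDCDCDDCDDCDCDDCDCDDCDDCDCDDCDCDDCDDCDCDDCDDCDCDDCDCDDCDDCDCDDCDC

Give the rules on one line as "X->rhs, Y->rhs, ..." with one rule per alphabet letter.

  step 2 ⇒ step 3: DDCDDCDCDDCBBDDDCDDCDC ⇒ DDC·DDC·DC·DDC·DDC·DC·DDC·DC·DDC·DDC·DC·DA·DA·DDC·DDC·DDC·DC·DDC·DDC·DC·DDC·DC
    B ↦ DA
    C ↦ DC
    D ↦ DDC
    A ↦ BBD  (constrained at step 3)

A->BBD, B->DA, C->DC, D->DDC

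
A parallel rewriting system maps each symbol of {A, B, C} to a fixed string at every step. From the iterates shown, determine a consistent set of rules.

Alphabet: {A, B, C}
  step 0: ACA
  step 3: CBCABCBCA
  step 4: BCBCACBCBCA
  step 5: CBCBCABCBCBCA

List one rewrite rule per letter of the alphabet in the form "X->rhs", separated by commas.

A->CA, B->C, C->B

  step 4 ⇒ step 5: BCBCACBCBCA ⇒ C·B·C·B·CA·B·C·B·C·B·CA
    A ↦ CA
    B ↦ C
    C ↦ B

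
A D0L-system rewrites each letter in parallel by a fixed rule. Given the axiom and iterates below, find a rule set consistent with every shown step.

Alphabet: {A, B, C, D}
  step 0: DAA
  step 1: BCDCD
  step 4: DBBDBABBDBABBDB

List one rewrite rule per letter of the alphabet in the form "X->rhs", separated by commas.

A->CD, B->DB, C->A, D->B

  step 0 ⇒ step 1: DAA ⇒ B·CD·CD
    A ↦ CD
    D ↦ B
    B ↦ DB  (constrained at step 1)
    C ↦ A  (constrained at step 1)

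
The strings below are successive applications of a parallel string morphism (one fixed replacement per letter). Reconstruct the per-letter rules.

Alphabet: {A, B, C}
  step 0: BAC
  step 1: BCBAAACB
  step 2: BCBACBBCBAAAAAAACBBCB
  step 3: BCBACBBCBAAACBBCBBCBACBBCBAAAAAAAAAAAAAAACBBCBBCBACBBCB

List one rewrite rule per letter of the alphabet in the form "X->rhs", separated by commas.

  step 2 ⇒ step 3: BCBACBBCBAAAAAAACBBCB ⇒ BCB·ACB·BCB·AA·ACB·BCB·BCB·ACB·BCB·AA·AA·AA·AA·AA·AA·AA·ACB·BCB·BCB·ACB·BCB
    A ↦ AA
    B ↦ BCB
    C ↦ ACB

A->AA, B->BCB, C->ACB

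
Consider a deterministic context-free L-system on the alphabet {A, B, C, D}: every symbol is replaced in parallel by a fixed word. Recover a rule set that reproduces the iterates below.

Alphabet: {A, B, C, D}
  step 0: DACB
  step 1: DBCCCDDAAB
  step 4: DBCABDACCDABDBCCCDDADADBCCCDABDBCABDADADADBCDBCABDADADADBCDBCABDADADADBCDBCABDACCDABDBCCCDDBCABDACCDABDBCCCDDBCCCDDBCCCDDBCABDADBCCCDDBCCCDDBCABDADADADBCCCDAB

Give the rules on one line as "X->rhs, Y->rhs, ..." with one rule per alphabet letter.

  step 0 ⇒ step 1: DACB ⇒ DBC·CCD·DA·AB
    A ↦ CCD
    B ↦ AB
    C ↦ DA
    D ↦ DBC

A->CCD, B->AB, C->DA, D->DBC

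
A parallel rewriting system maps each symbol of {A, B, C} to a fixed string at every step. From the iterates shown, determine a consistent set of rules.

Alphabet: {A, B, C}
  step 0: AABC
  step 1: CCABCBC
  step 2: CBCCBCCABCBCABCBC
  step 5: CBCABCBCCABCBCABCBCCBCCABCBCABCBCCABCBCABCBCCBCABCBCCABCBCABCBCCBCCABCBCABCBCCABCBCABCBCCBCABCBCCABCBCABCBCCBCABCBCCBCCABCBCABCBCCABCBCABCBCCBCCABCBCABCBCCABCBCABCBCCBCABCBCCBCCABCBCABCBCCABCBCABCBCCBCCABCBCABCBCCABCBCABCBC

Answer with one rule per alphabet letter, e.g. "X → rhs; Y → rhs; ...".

  step 1 ⇒ step 2: CCABCBC ⇒ CBC·CBC·C·AB·CBC·AB·CBC
    A ↦ C
    B ↦ AB
    C ↦ CBC

A->C, B->AB, C->CBC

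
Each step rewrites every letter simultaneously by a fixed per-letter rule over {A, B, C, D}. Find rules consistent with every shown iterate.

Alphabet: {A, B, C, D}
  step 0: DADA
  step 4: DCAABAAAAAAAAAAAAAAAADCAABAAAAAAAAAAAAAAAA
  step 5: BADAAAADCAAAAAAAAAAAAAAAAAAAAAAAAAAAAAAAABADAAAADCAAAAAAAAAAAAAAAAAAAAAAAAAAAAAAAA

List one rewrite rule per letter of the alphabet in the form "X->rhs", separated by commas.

A->AA, B->DC, C->AD, D->B

  step 4 ⇒ step 5: DCAABAAAAAAAAAAAAAAAADCAABAAAAAAAAAAAAAAAA ⇒ B·AD·AA·AA·DC·AA·AA·AA·AA·AA·AA·AA·AA·AA·AA·AA·AA·AA·AA·AA·AA·B·AD·AA·AA·DC·AA·AA·AA·AA·AA·AA·AA·AA·AA·AA·AA·AA·AA·AA·AA·AA
    A ↦ AA
    B ↦ DC
    C ↦ AD
    D ↦ B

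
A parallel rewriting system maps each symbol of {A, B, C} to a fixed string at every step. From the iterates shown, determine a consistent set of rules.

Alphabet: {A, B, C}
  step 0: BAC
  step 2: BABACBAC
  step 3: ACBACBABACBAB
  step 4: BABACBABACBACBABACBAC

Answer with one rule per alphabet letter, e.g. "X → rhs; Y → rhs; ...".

  step 3 ⇒ step 4: ACBACBABACBAB ⇒ B·AB·AC·B·AB·AC·B·AC·B·AB·AC·B·AC
    A ↦ B
    B ↦ AC
    C ↦ AB

A->B, B->AC, C->AB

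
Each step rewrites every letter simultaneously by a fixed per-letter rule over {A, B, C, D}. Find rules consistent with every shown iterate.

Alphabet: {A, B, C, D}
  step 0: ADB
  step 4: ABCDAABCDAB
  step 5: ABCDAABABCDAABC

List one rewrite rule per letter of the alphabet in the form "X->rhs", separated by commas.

A->AB, B->C, C->D, D->A

  step 4 ⇒ step 5: ABCDAABCDAB ⇒ AB·C·D·A·AB·AB·C·D·A·AB·C
    A ↦ AB
    B ↦ C
    C ↦ D
    D ↦ A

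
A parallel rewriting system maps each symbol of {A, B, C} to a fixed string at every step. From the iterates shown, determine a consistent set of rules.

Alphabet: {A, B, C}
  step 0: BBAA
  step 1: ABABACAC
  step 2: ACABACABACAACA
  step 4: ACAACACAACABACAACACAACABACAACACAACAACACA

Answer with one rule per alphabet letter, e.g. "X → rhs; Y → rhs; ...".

  step 1 ⇒ step 2: ABABACAC ⇒ AC·AB·AC·AB·AC·A·AC·A
    A ↦ AC
    B ↦ AB
    C ↦ A

A->AC, B->AB, C->A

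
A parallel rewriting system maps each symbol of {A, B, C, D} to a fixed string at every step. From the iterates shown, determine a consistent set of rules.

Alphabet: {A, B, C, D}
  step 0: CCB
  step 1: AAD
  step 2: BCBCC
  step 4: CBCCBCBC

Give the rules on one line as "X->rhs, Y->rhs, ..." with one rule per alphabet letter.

  step 1 ⇒ step 2: AAD ⇒ BC·BC·C
    A ↦ BC
    D ↦ C
  step 0 ⇒ step 1: CCB ⇒ A·A·D
    B ↦ D
  step 0 ⇒ step 1: CCB ⇒ A·A·D
    C ↦ A

A->BC, B->D, C->A, D->C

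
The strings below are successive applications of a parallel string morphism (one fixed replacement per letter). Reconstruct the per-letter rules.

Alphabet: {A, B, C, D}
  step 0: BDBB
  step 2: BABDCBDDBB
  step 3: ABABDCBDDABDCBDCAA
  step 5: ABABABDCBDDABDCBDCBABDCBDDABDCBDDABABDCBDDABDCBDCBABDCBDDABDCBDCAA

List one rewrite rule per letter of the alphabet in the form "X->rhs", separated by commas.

A->B, B->A, C->BDD, D->BDC

  step 2 ⇒ step 3: BABDCBDDBB ⇒ A·B·A·BDC·BDD·A·BDC·BDC·A·A
    A ↦ B
    B ↦ A
    C ↦ BDD
    D ↦ BDC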